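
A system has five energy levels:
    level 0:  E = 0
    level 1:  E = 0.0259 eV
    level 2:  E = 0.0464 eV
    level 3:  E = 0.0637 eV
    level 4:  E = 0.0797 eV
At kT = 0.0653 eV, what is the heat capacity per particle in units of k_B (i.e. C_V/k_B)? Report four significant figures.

Eᵢ/kT = 0, 0.396631, 0.710567, 0.975498, 1.22052.
Z = Σ e^(−Eᵢ/kT) = e^(−0) + e^(−0.396631) + e^(−0.710567) + e^(−0.975498) + e^(−1.22052) = 1.00000 + 0.672582 + 0.491366 + 0.377005 + 0.295077 = 2.83603.
⟨E⟩ = 0.0309419 eV, ⟨E²⟩ = 0.00173242 eV².
C_V/k_B = (⟨E²⟩ − ⟨E⟩²)/(kT)² = (0.00173242 − 0.000957401)/0.00426409 = 0.1818.

0.1818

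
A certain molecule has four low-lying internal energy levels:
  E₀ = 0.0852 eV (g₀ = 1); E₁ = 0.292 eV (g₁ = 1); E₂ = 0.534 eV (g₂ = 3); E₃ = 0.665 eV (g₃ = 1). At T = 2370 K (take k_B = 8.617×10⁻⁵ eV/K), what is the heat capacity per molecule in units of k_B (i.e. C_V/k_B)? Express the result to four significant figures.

0.8773

k_BT = 8.617×10⁻⁵ × 2370 K = 0.204223 eV.
Eᵢ/kT = 0.417191, 1.42981, 2.61479, 3.25624.
Z = Σ gᵢe^(−Eᵢ/kT) = 1·e^(−0.417191) + 1·e^(−1.42981) + 3·e^(−2.61479) + 1·e^(−3.25624) = 0.658895 + 0.239354 + 0.219549 + 0.0385330 = 1.15633.
⟨E⟩ = 0.232540 eV, ⟨E²⟩ = 0.0906637 eV².
C_V/k_B = (⟨E²⟩ − ⟨E⟩²)/(kT)² = (0.0906637 − 0.0540749)/0.0417070 = 0.8773.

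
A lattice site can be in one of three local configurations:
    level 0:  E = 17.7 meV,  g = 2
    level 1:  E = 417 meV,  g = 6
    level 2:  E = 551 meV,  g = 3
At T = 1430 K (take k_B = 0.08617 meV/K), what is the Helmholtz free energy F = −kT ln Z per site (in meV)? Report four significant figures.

-83.56 meV

k_BT = 0.08617 × 1430 K = 123.223 meV.
Eᵢ/kT = 0.143642, 3.38411, 4.47157.
Z = Σ gᵢe^(−Eᵢ/kT) = 2·e^(−0.143642) + 6·e^(−3.38411) + 3·e^(−4.47157) = 1.73240 + 0.203447 + 0.0342881 = 1.97014.
F = −kT ln Z = −123.223 × ln(1.97014) = −123.223 × 0.678105 = -83.56 meV.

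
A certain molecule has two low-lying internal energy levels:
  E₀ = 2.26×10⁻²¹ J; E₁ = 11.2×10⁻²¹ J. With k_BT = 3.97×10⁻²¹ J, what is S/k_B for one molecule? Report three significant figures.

Eᵢ/kT = 0.56927, 2.8212.
Z = Σ e^(−Eᵢ/kT) = e^(−0.56927) + e^(−2.8212) = 0.56594 + 0.059534 = 0.62547.
⟨E⟩ = Σ EᵢPᵢ = 3.1109 ×10⁻²¹ J.
S/k_B = ln Z + ⟨E⟩/kT = ln(0.62547) + 3.1109/3.97 = -0.46925 + 0.78360 = 0.314.

0.314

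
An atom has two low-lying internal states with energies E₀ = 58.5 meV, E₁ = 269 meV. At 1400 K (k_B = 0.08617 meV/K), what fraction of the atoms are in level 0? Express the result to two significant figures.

k_BT = 0.08617 × 1400 K = 120.6 meV.
Eᵢ/kT = 0.4851, 2.231.
Z = Σ e^(−Eᵢ/kT) = e^(−0.4851) + e^(−2.231) = 0.6156 + 0.1074 = 0.7230.
P₀ = e^(−E₀/kT) / Z = 0.6156/0.7230 = 0.85.

0.85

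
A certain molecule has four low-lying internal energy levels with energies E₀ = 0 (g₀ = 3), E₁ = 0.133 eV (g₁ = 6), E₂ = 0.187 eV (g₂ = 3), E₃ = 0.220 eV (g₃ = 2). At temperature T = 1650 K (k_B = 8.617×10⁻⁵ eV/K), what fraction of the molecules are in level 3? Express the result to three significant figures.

0.0646

k_BT = 8.617×10⁻⁵ × 1650 K = 0.14218 eV.
Eᵢ/kT = 0, 0.93543, 1.3152, 1.5473.
Z = Σ gᵢe^(−Eᵢ/kT) = 3·e^(−0) + 6·e^(−0.93543) + 3·e^(−1.3152) + 2·e^(−1.5473) = 3.0000 + 2.3545 + 0.80526 + 0.42564 = 6.5854.
P₃ = g₃ e^(−E₃/kT) / Z = 0.42564/6.5854 = 0.0646.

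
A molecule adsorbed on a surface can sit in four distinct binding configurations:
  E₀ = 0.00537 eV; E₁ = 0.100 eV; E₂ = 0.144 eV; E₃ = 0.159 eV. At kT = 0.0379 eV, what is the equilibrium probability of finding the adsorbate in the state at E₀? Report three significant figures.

0.888

Eᵢ/kT = 0.14169, 2.6385, 3.7995, 4.1953.
Z = Σ e^(−Eᵢ/kT) = e^(−0.14169) + e^(−2.6385) + e^(−3.7995) + e^(−4.1953) = 0.86789 + 0.071468 + 0.022382 + 0.015066 = 0.97681.
P₀ = e^(−E₀/kT) / Z = 0.86789/0.97681 = 0.888.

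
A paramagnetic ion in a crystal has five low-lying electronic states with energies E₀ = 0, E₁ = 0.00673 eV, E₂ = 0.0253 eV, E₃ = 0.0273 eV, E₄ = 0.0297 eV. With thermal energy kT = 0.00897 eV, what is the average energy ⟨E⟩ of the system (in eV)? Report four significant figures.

0.004375 eV

Eᵢ/kT = 0, 0.750279, 2.82051, 3.04348, 3.31104.
Z = Σ e^(−Eᵢ/kT) = e^(−0) + e^(−0.750279) + e^(−2.82051) + e^(−3.04348) + e^(−3.31104) = 1.00000 + 0.472235 + 0.0595756 + 0.0476687 + 0.0364782 = 1.61596.
⟨E⟩ = Σ Eᵢ e^(−Eᵢ/kT) / Z = (0·1.00000 + 0.00673·0.472235 + 0.0253·0.0595756 + 0.0273·0.0476687 + 0.0297·0.0364782) / 1.61596 = 0.004375 eV.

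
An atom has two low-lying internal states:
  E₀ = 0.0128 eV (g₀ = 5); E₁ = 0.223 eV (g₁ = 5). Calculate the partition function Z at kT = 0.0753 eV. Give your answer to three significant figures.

Eᵢ/kT = 0.16999, 2.9615.
Z = Σ gᵢe^(−Eᵢ/kT) = 5·e^(−0.16999) + 5·e^(−2.9615) = 4.2184 + 0.25871 = 4.4771.

Z = 4.48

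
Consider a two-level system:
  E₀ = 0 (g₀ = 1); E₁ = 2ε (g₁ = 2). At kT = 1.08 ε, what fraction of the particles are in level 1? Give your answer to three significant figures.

Eᵢ/kT = 0, 1.8519.
Z = Σ gᵢe^(−Eᵢ/kT) = 1·e^(−0) + 2·e^(−1.8519) = 1.0000 + 0.31388 = 1.3139.
P₁ = g₁ e^(−E₁/kT) / Z = 0.31388/1.3139 = 0.239.

0.239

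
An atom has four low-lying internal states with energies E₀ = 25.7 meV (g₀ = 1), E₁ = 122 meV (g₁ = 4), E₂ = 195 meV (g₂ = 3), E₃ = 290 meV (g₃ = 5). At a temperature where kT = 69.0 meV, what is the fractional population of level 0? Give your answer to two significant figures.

0.42

Eᵢ/kT = 0.3725, 1.768, 2.826, 4.203.
Z = Σ gᵢe^(−Eᵢ/kT) = 1·e^(−0.3725) + 4·e^(−1.768) + 3·e^(−2.826) + 5·e^(−4.203) = 0.6890 + 0.6827 + 0.1777 + 0.07475 = 1.624.
P₀ = g₀ e^(−E₀/kT) / Z = 0.6890/1.624 = 0.42.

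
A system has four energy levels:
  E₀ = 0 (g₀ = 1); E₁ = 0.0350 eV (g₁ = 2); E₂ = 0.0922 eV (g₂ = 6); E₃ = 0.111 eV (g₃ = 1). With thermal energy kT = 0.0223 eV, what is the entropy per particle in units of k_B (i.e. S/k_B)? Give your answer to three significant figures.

1.13

Eᵢ/kT = 0, 1.5695, 4.1345, 4.9776.
Z = Σ gᵢe^(−Eᵢ/kT) = 1·e^(−0) + 2·e^(−1.5695) + 6·e^(−4.1345) + 1·e^(−4.9776) = 1.0000 + 0.41630 + 0.096064 + 0.0068906 = 1.5193.
⟨E⟩ = Σ EᵢPᵢ = 0.015923 eV.
S/k_B = ln Z + ⟨E⟩/kT = ln(1.5193) + 0.015923/0.0223 = 0.41825 + 0.71404 = 1.13.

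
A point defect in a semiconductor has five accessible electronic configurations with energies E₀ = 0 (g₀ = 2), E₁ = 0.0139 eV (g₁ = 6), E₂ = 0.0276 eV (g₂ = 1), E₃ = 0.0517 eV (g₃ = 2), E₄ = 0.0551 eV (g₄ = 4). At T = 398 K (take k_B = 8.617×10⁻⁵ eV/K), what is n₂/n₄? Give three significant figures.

0.557

k_BT = 8.617×10⁻⁵ × 398 K = 0.034296 eV.
n₂/n₄ = (g₂/g₄) exp[−(E₂−E₄)/kT] = (1/4) × exp(−(-0.0275 eV)/(0.034296 eV)) = (1/4) × exp(0.80184) = 0.557.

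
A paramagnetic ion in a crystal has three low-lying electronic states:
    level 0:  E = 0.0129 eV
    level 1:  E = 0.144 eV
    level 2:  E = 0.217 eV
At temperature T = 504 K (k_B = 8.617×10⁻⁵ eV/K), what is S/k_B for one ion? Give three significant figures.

k_BT = 8.617×10⁻⁵ × 504 K = 0.043430 eV.
Eᵢ/kT = 0.29703, 3.3157, 4.9965.
Z = Σ e^(−Eᵢ/kT) = e^(−0.29703) + e^(−3.3157) + e^(−4.9965) = 0.74302 + 0.036309 + 0.0067616 = 0.78609.
⟨E⟩ = Σ EᵢPᵢ = 0.020711 eV.
S/k_B = ln Z + ⟨E⟩/kT = ln(0.78609) + 0.020711/0.043430 = -0.24068 + 0.47688 = 0.236.

0.236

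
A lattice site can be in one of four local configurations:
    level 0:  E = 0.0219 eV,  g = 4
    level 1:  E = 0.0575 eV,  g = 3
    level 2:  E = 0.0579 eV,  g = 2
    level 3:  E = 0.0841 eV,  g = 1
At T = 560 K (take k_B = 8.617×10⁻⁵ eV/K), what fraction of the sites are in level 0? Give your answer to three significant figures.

k_BT = 8.617×10⁻⁵ × 560 K = 0.048255 eV.
Eᵢ/kT = 0.45384, 1.1916, 1.1999, 1.7428.
Z = Σ gᵢe^(−Eᵢ/kT) = 4·e^(−0.45384) + 3·e^(−1.1916) + 2·e^(−1.1999) + 1·e^(−1.7428) = 2.5407 + 0.91120 + 0.60245 + 0.17503 = 4.2294.
P₀ = g₀ e^(−E₀/kT) / Z = 2.5407/4.2294 = 0.601.

0.601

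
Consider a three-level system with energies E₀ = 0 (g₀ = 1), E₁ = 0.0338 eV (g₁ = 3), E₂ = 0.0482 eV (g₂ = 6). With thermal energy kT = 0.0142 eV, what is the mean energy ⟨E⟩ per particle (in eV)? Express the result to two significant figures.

Eᵢ/kT = 0, 2.380, 3.394.
Z = Σ gᵢe^(−Eᵢ/kT) = 1·e^(−0) + 3·e^(−2.380) + 6·e^(−3.394) = 1.000 + 0.2777 + 0.2014 = 1.479.
⟨E⟩ = Σ Eᵢ gᵢe^(−Eᵢ/kT) / Z = (0·1.000 + 0.0338·0.2777 + 0.0482·0.2014) / 1.479 = 0.013 eV.

0.013 eV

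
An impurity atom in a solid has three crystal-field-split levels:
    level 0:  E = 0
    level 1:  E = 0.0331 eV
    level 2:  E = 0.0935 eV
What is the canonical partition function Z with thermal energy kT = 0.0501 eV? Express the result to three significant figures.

Eᵢ/kT = 0, 0.66068, 1.8663.
Z = Σ e^(−Eᵢ/kT) = e^(−0) + e^(−0.66068) + e^(−1.8663) = 1.0000 + 0.51650 + 0.15469 = 1.6712.

Z = 1.67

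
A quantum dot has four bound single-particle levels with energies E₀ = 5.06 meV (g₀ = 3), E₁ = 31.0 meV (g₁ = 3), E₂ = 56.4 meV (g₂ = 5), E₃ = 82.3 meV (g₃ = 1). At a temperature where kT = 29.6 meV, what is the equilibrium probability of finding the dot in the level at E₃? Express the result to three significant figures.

Eᵢ/kT = 0.17095, 1.0473, 1.9054, 2.7804.
Z = Σ gᵢe^(−Eᵢ/kT) = 3·e^(−0.17095) + 3·e^(−1.0473) + 5·e^(−1.9054) + 1·e^(−2.7804) = 2.5286 + 1.0527 + 0.74382 + 0.062014 = 4.3871.
P₃ = g₃ e^(−E₃/kT) / Z = 0.062014/4.3871 = 0.0141.

0.0141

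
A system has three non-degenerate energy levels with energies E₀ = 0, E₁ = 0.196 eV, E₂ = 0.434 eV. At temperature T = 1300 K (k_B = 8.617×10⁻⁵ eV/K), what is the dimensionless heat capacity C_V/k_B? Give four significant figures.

0.6028

k_BT = 8.617×10⁻⁵ × 1300 K = 0.112021 eV.
Eᵢ/kT = 0, 1.74967, 3.87427.
Z = Σ e^(−Eᵢ/kT) = e^(−0) + e^(−1.74967) + e^(−3.87427) = 1.00000 + 0.173831 + 0.0207695 = 1.19460.
⟨E⟩ = 0.0360663 eV, ⟨E²⟩ = 0.00886485 eV².
C_V/k_B = (⟨E²⟩ − ⟨E⟩²)/(kT)² = (0.00886485 − 0.00130078)/0.0125487 = 0.6028.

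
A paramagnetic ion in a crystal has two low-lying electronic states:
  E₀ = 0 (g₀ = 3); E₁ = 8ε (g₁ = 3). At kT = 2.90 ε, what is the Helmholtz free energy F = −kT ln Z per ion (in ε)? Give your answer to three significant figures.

Eᵢ/kT = 0, 2.7586.
Z = Σ gᵢe^(−Eᵢ/kT) = 3·e^(−0) + 3·e^(−2.7586) = 3.0000 + 0.19014 = 3.1901.
F = −kT ln Z = −2.90 × ln(3.1901) = −2.90 × 1.1601 = -3.36 ε.

-3.36 ε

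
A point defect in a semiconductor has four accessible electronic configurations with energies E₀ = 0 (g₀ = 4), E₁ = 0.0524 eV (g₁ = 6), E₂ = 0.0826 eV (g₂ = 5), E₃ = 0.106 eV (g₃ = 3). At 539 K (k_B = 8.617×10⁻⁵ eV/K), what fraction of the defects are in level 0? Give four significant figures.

k_BT = 8.617×10⁻⁵ × 539 K = 0.0464456 eV.
Eᵢ/kT = 0, 1.12820, 1.77842, 2.28224.
Z = Σ gᵢe^(−Eᵢ/kT) = 4·e^(−0) + 6·e^(−1.12820) + 5·e^(−1.77842) + 3·e^(−2.28224) = 4.00000 + 1.94169 + 0.844524 + 0.306166 = 7.09238.
P₀ = g₀ e^(−E₀/kT) / Z = 4.00000/7.09238 = 0.5640.

0.5640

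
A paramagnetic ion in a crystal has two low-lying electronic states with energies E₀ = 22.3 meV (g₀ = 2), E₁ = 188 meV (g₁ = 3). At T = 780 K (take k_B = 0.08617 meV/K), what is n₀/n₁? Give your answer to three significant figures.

k_BT = 0.08617 × 780 K = 67.213 meV.
n₀/n₁ = (g₀/g₁) exp[−(E₀−E₁)/kT] = (2/3) × exp(−(-165.7 meV)/(67.213 meV)) = (2/3) × exp(2.4653) = 7.84.

7.84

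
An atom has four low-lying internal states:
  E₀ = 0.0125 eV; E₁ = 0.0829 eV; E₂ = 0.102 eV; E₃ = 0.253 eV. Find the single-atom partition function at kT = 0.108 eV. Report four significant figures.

Z = 1.840

Eᵢ/kT = 0.115741, 0.767593, 0.944444, 2.34259.
Z = Σ e^(−Eᵢ/kT) = e^(−0.115741) + e^(−0.767593) + e^(−0.944444) + e^(−2.34259) = 0.890706 + 0.464129 + 0.388896 + 0.0960785 = 1.83981.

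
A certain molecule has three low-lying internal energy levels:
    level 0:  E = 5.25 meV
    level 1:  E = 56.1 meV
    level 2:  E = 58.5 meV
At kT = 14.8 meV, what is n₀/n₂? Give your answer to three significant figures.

n₀/n₂ = exp[−(E₀−E₂)/kT] = exp(−(-53.25 meV)/(14.8 meV)) = exp(3.5980) = 36.5.

36.5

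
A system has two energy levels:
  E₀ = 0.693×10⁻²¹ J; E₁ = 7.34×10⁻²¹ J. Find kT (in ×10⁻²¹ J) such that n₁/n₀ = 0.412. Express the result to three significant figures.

n₁/n₀ = exp[−(E₁−E₀)/kT] = 0.412.
⇒ (E₁−E₀)/kT = ln(1/0.412) = ln(2.4272) = 0.88674.
kT = 6.647 ×10⁻²¹ J / 0.88674 = 7.50 ×10⁻²¹ J.

7.50 ×10⁻²¹ J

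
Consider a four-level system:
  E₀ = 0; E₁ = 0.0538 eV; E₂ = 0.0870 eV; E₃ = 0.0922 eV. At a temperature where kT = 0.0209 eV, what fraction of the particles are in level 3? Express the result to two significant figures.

0.011

Eᵢ/kT = 0, 2.574, 4.163, 4.411.
Z = Σ e^(−Eᵢ/kT) = e^(−0) + e^(−2.574) + e^(−4.163) + e^(−4.411) = 1.000 + 0.07623 + 0.01556 + 0.01214 = 1.104.
P₃ = e^(−E₃/kT) / Z = 0.01214/1.104 = 0.011.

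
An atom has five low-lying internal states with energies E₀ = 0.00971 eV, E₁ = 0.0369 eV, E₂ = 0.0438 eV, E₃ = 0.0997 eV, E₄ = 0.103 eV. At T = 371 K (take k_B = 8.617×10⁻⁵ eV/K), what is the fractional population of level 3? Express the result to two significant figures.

k_BT = 8.617×10⁻⁵ × 371 K = 0.03197 eV.
Eᵢ/kT = 0.3037, 1.154, 1.370, 3.119, 3.222.
Z = Σ e^(−Eᵢ/kT) = e^(−0.3037) + e^(−1.154) + e^(−1.370) + e^(−3.119) + e^(−3.222) = 0.7381 + 0.3154 + 0.2541 + 0.04420 + 0.03988 = 1.392.
P₃ = e^(−E₃/kT) / Z = 0.04420/1.392 = 0.032.

0.032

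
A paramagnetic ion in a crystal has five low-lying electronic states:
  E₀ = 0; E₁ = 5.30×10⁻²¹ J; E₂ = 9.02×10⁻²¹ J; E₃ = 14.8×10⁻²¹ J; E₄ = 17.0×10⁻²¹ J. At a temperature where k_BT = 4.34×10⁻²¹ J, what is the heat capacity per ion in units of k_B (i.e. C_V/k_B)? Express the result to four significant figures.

Eᵢ/kT = 0, 1.22120, 2.07834, 3.41014, 3.91705.
Z = Σ e^(−Eᵢ/kT) = e^(−0) + e^(−1.22120) + e^(−2.07834) + e^(−3.41014) + e^(−3.91705) = 1.00000 + 0.294876 + 0.125138 + 0.0330366 + 0.0198997 = 1.47295.
⟨E⟩ = 2.38896, ⟨E²⟩ = 21.3529.
C_V/k_B = (⟨E²⟩ − ⟨E⟩²)/(kT)² = (21.3529 − 5.70713)/18.8356 = 0.8306.

0.8306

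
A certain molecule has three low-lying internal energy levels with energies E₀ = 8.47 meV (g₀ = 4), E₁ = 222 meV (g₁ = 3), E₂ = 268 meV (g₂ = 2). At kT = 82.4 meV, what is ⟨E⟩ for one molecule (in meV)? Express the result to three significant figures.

24.8 meV

Eᵢ/kT = 0.10279, 2.6942, 3.2524.
Z = Σ gᵢe^(−Eᵢ/kT) = 4·e^(−0.10279) + 3·e^(−2.6942) + 2·e^(−3.2524) = 3.6093 + 0.20279 + 0.077363 = 3.8895.
⟨E⟩ = Σ Eᵢ gᵢe^(−Eᵢ/kT) / Z = (8.47·3.6093 + 222·0.20279 + 268·0.077363) / 3.8895 = 24.8 meV.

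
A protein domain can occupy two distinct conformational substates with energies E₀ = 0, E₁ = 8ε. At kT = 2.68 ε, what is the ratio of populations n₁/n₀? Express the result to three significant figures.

n₁/n₀ = exp[−(E₁−E₀)/kT] = exp(−(8ε)/(2.68ε)) = exp(-2.9851) = 0.0505.

0.0505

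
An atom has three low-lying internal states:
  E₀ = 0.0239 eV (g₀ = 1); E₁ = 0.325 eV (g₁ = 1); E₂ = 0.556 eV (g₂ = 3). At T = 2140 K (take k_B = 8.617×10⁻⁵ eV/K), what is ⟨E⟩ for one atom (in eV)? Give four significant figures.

0.1325 eV

k_BT = 8.617×10⁻⁵ × 2140 K = 0.184404 eV.
Eᵢ/kT = 0.129607, 1.76243, 3.01512.
Z = Σ gᵢe^(−Eᵢ/kT) = 1·e^(−0.129607) + 1·e^(−1.76243) + 3·e^(−3.01512) = 0.878441 + 0.171627 + 0.147120 = 1.19719.
⟨E⟩ = Σ Eᵢ gᵢe^(−Eᵢ/kT) / Z = (0.0239·0.878441 + 0.325·0.171627 + 0.556·0.147120) / 1.19719 = 0.1325 eV.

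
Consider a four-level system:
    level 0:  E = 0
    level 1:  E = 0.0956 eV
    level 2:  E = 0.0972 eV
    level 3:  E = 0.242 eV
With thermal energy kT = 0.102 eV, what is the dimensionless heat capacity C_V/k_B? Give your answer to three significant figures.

0.391

Eᵢ/kT = 0, 0.93725, 0.95294, 2.3725.
Z = Σ e^(−Eᵢ/kT) = e^(−0) + e^(−0.93725) + e^(−0.95294) + e^(−2.3725) = 1.0000 + 0.39170 + 0.38561 + 0.093247 = 1.8706.
⟨E⟩ = 0.052119 eV, ⟨E²⟩ = 0.0067807 eV².
C_V/k_B = (⟨E²⟩ − ⟨E⟩²)/(kT)² = (0.0067807 − 0.0027164)/0.010404 = 0.391.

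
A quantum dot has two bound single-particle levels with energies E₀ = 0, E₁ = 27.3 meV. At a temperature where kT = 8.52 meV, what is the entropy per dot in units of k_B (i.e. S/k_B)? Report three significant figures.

Eᵢ/kT = 0, 3.2042.
Z = Σ e^(−Eᵢ/kT) = e^(−0) + e^(−3.2042) = 1.0000 + 0.040591 = 1.0406.
⟨E⟩ = Σ EᵢPᵢ = 1.0649 meV.
S/k_B = ln Z + ⟨E⟩/kT = ln(1.0406) + 1.0649/8.52 = 0.039797 + 0.12499 = 0.165.

0.165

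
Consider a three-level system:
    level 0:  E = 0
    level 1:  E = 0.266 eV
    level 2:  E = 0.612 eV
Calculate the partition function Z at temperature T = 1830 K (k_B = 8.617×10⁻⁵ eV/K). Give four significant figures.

k_BT = 8.617×10⁻⁵ × 1830 K = 0.157691 eV.
Eᵢ/kT = 0, 1.68684, 3.88101.
Z = Σ e^(−Eᵢ/kT) = e^(−0) + e^(−1.68684) + e^(−3.88101) = 1.00000 + 0.185104 + 0.0206300 = 1.20573.

Z = 1.206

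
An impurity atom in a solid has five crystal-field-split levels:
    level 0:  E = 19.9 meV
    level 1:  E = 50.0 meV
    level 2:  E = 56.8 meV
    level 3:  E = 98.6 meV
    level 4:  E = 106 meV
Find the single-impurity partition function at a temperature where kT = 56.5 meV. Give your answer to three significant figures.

Eᵢ/kT = 0.35221, 0.88496, 1.0053, 1.7451, 1.8761.
Z = Σ e^(−Eᵢ/kT) = e^(−0.35221) + e^(−0.88496) + e^(−1.0053) + e^(−1.7451) + e^(−1.8761) = 0.70313 + 0.41273 + 0.36593 + 0.17463 + 0.15319 = 1.8096.

Z = 1.81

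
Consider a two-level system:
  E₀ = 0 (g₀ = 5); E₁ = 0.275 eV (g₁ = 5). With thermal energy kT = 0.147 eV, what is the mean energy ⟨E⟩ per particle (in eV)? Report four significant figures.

0.03670 eV

Eᵢ/kT = 0, 1.87075.
Z = Σ gᵢe^(−Eᵢ/kT) = 5·e^(−0) + 5·e^(−1.87075) = 5.00000 + 0.770041 = 5.77004.
⟨E⟩ = Σ Eᵢ gᵢe^(−Eᵢ/kT) / Z = (0·5.00000 + 0.275·0.770041) / 5.77004 = 0.03670 eV.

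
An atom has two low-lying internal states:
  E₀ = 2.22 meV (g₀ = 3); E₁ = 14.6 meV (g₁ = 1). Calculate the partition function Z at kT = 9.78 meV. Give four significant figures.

Eᵢ/kT = 0.226994, 1.49284.
Z = Σ gᵢe^(−Eᵢ/kT) = 3·e^(−0.226994) + 1·e^(−1.49284) = 2.39078 + 0.224734 = 2.61551.

Z = 2.616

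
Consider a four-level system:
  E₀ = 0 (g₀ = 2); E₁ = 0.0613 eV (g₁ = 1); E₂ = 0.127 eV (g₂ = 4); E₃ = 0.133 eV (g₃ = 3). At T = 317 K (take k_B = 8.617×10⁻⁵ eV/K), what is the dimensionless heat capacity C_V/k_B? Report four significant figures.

k_BT = 8.617×10⁻⁵ × 317 K = 0.0273159 eV.
Eᵢ/kT = 0, 2.24411, 4.64931, 4.86896.
Z = Σ gᵢe^(−Eᵢ/kT) = 2·e^(−0) + 1·e^(−2.24411) + 4·e^(−4.64931) + 3·e^(−4.86896) = 2.00000 + 0.106022 + 0.0382728 + 0.0230440 = 2.16734.
⟨E⟩ = 0.00665546 eV, ⟨E²⟩ = 0.000656715 eV².
C_V/k_B = (⟨E²⟩ − ⟨E⟩²)/(kT)² = (0.000656715 − 0.0000442951)/0.000746158 = 0.8208.

0.8208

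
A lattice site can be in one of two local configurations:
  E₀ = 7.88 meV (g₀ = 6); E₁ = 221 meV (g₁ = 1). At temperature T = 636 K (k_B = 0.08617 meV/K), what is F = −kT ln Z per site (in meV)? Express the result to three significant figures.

k_BT = 0.08617 × 636 K = 54.804 meV.
Eᵢ/kT = 0.14379, 4.0326.
Z = Σ gᵢe^(−Eᵢ/kT) = 6·e^(−0.14379) + 1·e^(−4.0326) = 5.1964 + 0.017728 = 5.2141.
F = −kT ln Z = −54.804 × ln(5.2141) = −54.804 × 1.6514 = -90.5 meV.

-90.5 meV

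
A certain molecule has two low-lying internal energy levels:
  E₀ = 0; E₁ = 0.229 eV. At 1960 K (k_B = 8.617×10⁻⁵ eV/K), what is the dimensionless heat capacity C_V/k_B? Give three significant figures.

0.300

k_BT = 8.617×10⁻⁵ × 1960 K = 0.16889 eV.
Eᵢ/kT = 0, 1.3559.
Z = Σ e^(−Eᵢ/kT) = e^(−0) + e^(−1.3559) = 1.0000 + 0.25772 = 1.2577.
⟨E⟩ = 0.046925 eV, ⟨E²⟩ = 0.010746 eV².
C_V/k_B = (⟨E²⟩ − ⟨E⟩²)/(kT)² = (0.010746 − 0.0022020)/0.028524 = 0.300.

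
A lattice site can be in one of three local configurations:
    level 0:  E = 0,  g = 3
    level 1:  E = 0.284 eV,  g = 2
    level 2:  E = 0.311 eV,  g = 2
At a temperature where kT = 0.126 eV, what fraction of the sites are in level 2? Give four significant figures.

Eᵢ/kT = 0, 2.25397, 2.46825.
Z = Σ gᵢe^(−Eᵢ/kT) = 3·e^(−0) + 2·e^(−2.25397) + 2·e^(−2.46825) = 3.00000 + 0.209963 + 0.169466 = 3.37943.
P₂ = g₂ e^(−E₂/kT) / Z = 0.169466/3.37943 = 0.05015.

0.05015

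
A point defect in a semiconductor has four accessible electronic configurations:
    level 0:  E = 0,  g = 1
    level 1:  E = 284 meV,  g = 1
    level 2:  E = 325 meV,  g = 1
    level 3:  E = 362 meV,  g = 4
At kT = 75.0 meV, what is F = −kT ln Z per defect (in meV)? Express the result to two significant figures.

Eᵢ/kT = 0, 3.787, 4.333, 4.827.
Z = Σ gᵢe^(−Eᵢ/kT) = 1·e^(−0) + 1·e^(−3.787) + 1·e^(−4.333) + 4·e^(−4.827) = 1.000 + 0.02266 + 0.01313 + 0.03204 = 1.068.
F = −kT ln Z = −75.0 × ln(1.068) = −75.0 × 0.06579 = -4.9 meV.

-4.9 meV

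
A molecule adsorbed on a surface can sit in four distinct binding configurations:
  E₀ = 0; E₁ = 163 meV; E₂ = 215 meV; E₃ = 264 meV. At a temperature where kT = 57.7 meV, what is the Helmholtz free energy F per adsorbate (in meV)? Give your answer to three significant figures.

Eᵢ/kT = 0, 2.8250, 3.7262, 4.5754.
Z = Σ e^(−Eᵢ/kT) = e^(−0) + e^(−2.8250) + e^(−3.7262) + e^(−4.5754) = 1.0000 + 0.059309 + 0.024084 + 0.010302 = 1.0937.
F = −kT ln Z = −57.7 × ln(1.0937) = −57.7 × 0.089566 = -5.17 meV.

-5.17 meV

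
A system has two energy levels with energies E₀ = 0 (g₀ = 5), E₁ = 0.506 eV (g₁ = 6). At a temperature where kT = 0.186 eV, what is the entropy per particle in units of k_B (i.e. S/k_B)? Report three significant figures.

1.88

Eᵢ/kT = 0, 2.7204.
Z = Σ gᵢe^(−Eᵢ/kT) = 5·e^(−0) + 6·e^(−2.7204) = 5.0000 + 0.39509 = 5.3951.
⟨E⟩ = Σ EᵢPᵢ = 0.037055 eV.
S/k_B = ln Z + ⟨E⟩/kT = ln(5.3951) + 0.037055/0.186 = 1.6855 + 0.19922 = 1.88.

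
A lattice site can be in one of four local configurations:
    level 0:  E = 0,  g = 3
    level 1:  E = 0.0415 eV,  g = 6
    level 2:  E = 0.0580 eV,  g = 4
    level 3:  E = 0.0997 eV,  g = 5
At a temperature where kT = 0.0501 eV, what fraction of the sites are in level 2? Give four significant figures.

Eᵢ/kT = 0, 0.828343, 1.15768, 1.99002.
Z = Σ gᵢe^(−Eᵢ/kT) = 3·e^(−0) + 6·e^(−0.828343) + 4·e^(−1.15768) + 5·e^(−1.99002) = 3.00000 + 2.62063 + 1.25686 + 0.683463 = 7.56095.
P₂ = g₂ e^(−E₂/kT) / Z = 1.25686/7.56095 = 0.1662.

0.1662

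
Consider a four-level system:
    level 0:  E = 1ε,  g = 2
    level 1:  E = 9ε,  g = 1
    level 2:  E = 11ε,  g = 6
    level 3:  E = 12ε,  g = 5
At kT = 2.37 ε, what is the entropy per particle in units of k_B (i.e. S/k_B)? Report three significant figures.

1.10

Eᵢ/kT = 0.42194, 3.7975, 4.6414, 5.0633.
Z = Σ gᵢe^(−Eᵢ/kT) = 2·e^(−0.42194) + 1·e^(−3.7975) + 6·e^(−4.6414) + 5·e^(−5.0633) = 1.3115 + 0.022427 + 0.057865 + 0.031623 = 1.4234.
⟨E⟩ = Σ EᵢPᵢ = 1.7770 ε.
S/k_B = ln Z + ⟨E⟩/kT = ln(1.4234) + 1.7770/2.37 = 0.35305 + 0.74979 = 1.10.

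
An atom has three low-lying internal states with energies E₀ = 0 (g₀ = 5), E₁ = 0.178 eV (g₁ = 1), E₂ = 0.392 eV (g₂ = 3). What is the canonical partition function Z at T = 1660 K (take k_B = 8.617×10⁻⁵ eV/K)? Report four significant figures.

Z = 5.482

k_BT = 8.617×10⁻⁵ × 1660 K = 0.143042 eV.
Eᵢ/kT = 0, 1.24439, 2.74045.
Z = Σ gᵢe^(−Eᵢ/kT) = 5·e^(−0) + 1·e^(−1.24439) + 3·e^(−2.74045) = 5.00000 + 0.288117 + 0.193624 = 5.48174.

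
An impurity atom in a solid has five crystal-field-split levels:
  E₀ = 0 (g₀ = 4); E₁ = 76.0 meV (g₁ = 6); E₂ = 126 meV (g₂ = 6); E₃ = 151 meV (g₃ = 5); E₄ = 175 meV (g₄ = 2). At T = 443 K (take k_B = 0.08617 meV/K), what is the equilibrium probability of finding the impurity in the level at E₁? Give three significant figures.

0.159

k_BT = 0.08617 × 443 K = 38.173 meV.
Eᵢ/kT = 0, 1.9909, 3.3008, 3.9557, 4.5844.
Z = Σ gᵢe^(−Eᵢ/kT) = 4·e^(−0) + 6·e^(−1.9909) + 6·e^(−3.3008) + 5·e^(−3.9557) + 2·e^(−4.5844) = 4.0000 + 0.81943 + 0.22112 + 0.095726 + 0.020420 = 5.1567.
P₁ = g₁ e^(−E₁/kT) / Z = 0.81943/5.1567 = 0.159.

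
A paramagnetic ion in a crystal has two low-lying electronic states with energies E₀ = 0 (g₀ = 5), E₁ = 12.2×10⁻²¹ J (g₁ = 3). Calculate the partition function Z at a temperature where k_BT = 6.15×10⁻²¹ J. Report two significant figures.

Z = 5.4

Eᵢ/kT = 0, 1.984.
Z = Σ gᵢe^(−Eᵢ/kT) = 5·e^(−0) + 3·e^(−1.984) = 5.000 + 0.4126 = 5.413.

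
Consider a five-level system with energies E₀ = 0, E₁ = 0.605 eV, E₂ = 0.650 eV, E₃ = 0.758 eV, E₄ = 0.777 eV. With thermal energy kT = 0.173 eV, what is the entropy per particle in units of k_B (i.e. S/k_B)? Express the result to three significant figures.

0.352

Eᵢ/kT = 0, 3.4971, 3.7572, 4.3815, 4.4913.
Z = Σ e^(−Eᵢ/kT) = e^(−0) + e^(−3.4971) + e^(−3.7572) + e^(−4.3815) + e^(−4.4913) = 1.0000 + 0.030285 + 0.023349 + 0.012507 + 0.011206 = 1.0773.
⟨E⟩ = Σ EᵢPᵢ = 0.047978 eV.
S/k_B = ln Z + ⟨E⟩/kT = ln(1.0773) + 0.047978/0.173 = 0.074458 + 0.27733 = 0.352.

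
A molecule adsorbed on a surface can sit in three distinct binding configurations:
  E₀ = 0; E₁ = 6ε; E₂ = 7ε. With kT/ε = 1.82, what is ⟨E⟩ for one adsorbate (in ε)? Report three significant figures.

Eᵢ/kT = 0, 3.2967, 3.8462.
Z = Σ e^(−Eᵢ/kT) = e^(−0) + e^(−3.2967) + e^(−3.8462) = 1.0000 + 0.037005 + 0.021361 = 1.0584.
⟨E⟩ = Σ Eᵢ e^(−Eᵢ/kT) / Z = (0·1.0000 + 6·0.037005 + 7·0.021361) / 1.0584 = 0.351 ε.

0.351 ε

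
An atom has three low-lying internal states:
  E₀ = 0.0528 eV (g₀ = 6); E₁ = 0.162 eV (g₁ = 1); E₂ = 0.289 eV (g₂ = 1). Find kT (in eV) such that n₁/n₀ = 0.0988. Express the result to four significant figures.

n₁/n₀ = (g₁/g₀) exp[−(E₁−E₀)/kT] = 0.0988.
⇒ (E₁−E₀)/kT = ln((1/6)/0.0988) = ln(1.68691) = 0.522898.
kT = 0.1092 eV / 0.522898 = 0.2088 eV.

0.2088 eV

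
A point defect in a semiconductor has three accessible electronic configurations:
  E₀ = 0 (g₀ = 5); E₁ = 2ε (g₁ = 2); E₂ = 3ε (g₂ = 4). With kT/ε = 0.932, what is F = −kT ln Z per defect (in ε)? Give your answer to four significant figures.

-1.571 ε

Eᵢ/kT = 0, 2.14592, 3.21888.
Z = Σ gᵢe^(−Eᵢ/kT) = 5·e^(−0) + 2·e^(−2.14592) + 4·e^(−3.21888) = 5.00000 + 0.233921 + 0.159999 = 5.39392.
F = −kT ln Z = −0.932 × ln(5.39392) = −0.932 × 1.68527 = -1.571 ε.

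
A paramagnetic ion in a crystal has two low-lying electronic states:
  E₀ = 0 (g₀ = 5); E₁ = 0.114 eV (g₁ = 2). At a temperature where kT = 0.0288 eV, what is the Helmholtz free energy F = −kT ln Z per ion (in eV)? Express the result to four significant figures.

-0.04657 eV

Eᵢ/kT = 0, 3.95833.
Z = Σ gᵢe^(−Eᵢ/kT) = 5·e^(−0) + 2·e^(−3.95833) = 5.00000 + 0.0381900 = 5.03819.
F = −kT ln Z = −0.0288 × ln(5.03819) = −0.0288 × 1.61705 = -0.04657 eV.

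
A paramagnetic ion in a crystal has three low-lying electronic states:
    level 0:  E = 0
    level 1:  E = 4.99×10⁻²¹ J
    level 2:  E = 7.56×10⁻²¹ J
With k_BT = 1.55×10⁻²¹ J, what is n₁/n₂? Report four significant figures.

5.249

n₁/n₂ = exp[−(E₁−E₂)/kT] = exp(−(-2.57 ×10⁻²¹ J)/(1.55 ×10⁻²¹ J)) = exp(1.65806) = 5.249.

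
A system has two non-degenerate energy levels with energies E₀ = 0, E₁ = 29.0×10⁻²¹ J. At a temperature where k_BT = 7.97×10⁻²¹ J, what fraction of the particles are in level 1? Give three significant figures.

0.0256

Eᵢ/kT = 0, 3.6386.
Z = Σ e^(−Eᵢ/kT) = e^(−0) + e^(−3.6386) = 1.0000 + 0.026289 = 1.0263.
P₁ = e^(−E₁/kT) / Z = 0.026289/1.0263 = 0.0256.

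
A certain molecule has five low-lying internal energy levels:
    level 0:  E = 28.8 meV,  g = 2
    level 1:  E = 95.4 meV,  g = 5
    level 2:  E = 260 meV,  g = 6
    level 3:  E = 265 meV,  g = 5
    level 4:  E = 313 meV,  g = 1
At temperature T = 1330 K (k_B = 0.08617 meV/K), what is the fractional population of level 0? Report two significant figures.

k_BT = 0.08617 × 1330 K = 114.6 meV.
Eᵢ/kT = 0.2513, 0.8325, 2.269, 2.312, 2.731.
Z = Σ gᵢe^(−Eᵢ/kT) = 2·e^(−0.2513) + 5·e^(−0.8325) + 6·e^(−2.269) + 5·e^(−2.312) + 1·e^(−2.731) = 1.556 + 2.175 + 0.6205 + 0.4953 + 0.06515 = 4.912.
P₀ = g₀ e^(−E₀/kT) / Z = 1.556/4.912 = 0.32.

0.32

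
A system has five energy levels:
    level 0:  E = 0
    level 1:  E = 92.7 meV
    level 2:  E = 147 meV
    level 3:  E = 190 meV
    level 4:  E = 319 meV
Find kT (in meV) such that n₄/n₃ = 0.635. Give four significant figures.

284.1 meV

n₄/n₃ = exp[−(E₄−E₃)/kT] = 0.635.
⇒ (E₄−E₃)/kT = ln(1/0.635) = ln(1.57480) = 0.454128.
kT = 129 meV / 0.454128 = 284.1 meV.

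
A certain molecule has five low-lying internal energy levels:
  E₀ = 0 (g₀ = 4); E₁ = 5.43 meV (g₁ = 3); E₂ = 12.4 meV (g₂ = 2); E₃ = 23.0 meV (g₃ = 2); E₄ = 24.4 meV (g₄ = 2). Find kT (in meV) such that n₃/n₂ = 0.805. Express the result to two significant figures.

49 meV

n₃/n₂ = (g₃/g₂) exp[−(E₃−E₂)/kT] = 0.805.
⇒ (E₃−E₂)/kT = ln((2/2)/0.805) = ln(1.242) = 0.2167.
kT = 10.6 meV / 0.2167 = 49 meV.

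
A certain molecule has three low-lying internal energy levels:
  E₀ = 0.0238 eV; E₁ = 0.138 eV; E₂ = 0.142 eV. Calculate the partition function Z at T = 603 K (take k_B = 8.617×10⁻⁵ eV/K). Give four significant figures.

Z = 0.7678

k_BT = 8.617×10⁻⁵ × 603 K = 0.0519605 eV.
Eᵢ/kT = 0.458040, 2.65586, 2.73285.
Z = Σ e^(−Eᵢ/kT) = e^(−0.458040) + e^(−2.65586) + e^(−2.73285) = 0.632522 + 0.0702384 + 0.0650337 = 0.767794.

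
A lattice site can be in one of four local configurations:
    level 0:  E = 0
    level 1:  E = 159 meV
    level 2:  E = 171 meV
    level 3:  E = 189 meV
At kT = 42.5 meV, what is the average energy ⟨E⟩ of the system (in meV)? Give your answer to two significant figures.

Eᵢ/kT = 0, 3.741, 4.024, 4.447.
Z = Σ e^(−Eᵢ/kT) = e^(−0) + e^(−3.741) + e^(−4.024) + e^(−4.447) = 1.000 + 0.02373 + 0.01788 + 0.01171 = 1.053.
⟨E⟩ = Σ Eᵢ e^(−Eᵢ/kT) / Z = (0·1.000 + 159·0.02373 + 171·0.01788 + 189·0.01171) / 1.053 = 8.6 meV.

8.6 meV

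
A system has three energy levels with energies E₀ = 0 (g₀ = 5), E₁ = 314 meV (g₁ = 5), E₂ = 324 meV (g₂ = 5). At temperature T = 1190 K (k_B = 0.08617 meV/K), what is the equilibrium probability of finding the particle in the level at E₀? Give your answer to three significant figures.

k_BT = 0.08617 × 1190 K = 102.54 meV.
Eᵢ/kT = 0, 3.0622, 3.1597.
Z = Σ gᵢe^(−Eᵢ/kT) = 5·e^(−0) + 5·e^(−3.0622) + 5·e^(−3.1597) = 5.0000 + 0.23392 + 0.21219 = 5.4461.
P₀ = g₀ e^(−E₀/kT) / Z = 5.0000/5.4461 = 0.918.

0.918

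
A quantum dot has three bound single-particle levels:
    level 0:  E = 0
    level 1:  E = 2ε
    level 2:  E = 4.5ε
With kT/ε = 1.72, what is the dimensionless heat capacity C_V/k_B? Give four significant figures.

Eᵢ/kT = 0, 1.16279, 2.61628.
Z = Σ e^(−Eᵢ/kT) = e^(−0) + e^(−1.16279) + e^(−2.61628) = 1.00000 + 0.312613 + 0.0730742 = 1.38569.
⟨E⟩ = 0.688509 ε, ⟨E²⟩ = 1.97029 ε².
C_V/k_B = (⟨E²⟩ − ⟨E⟩²)/(kT)² = (1.97029 − 0.474045)/2.95840 = 0.5058.

0.5058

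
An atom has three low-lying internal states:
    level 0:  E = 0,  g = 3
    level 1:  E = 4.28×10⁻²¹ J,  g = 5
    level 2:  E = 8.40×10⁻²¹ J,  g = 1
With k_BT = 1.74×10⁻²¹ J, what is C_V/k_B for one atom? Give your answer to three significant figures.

Eᵢ/kT = 0, 2.4598, 4.8276.
Z = Σ gᵢe^(−Eᵢ/kT) = 3·e^(−0) + 5·e^(−2.4598) + 1·e^(−4.8276) = 3.0000 + 0.42726 + 0.0080057 = 3.4353.
⟨E⟩ = 0.55189, ⟨E²⟩ = 2.4428.
C_V/k_B = (⟨E²⟩ − ⟨E⟩²)/(kT)² = (2.4428 − 0.30458)/3.0276 = 0.706.

0.706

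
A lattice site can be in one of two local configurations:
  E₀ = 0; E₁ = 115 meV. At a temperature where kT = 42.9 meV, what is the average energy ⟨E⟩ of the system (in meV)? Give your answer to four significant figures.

7.374 meV

Eᵢ/kT = 0, 2.68065.
Z = Σ e^(−Eᵢ/kT) = e^(−0) + e^(−2.68065) = 1.00000 + 0.0685186 = 1.06852.
⟨E⟩ = Σ Eᵢ e^(−Eᵢ/kT) / Z = (0·1.00000 + 115·0.0685186) / 1.06852 = 7.374 meV.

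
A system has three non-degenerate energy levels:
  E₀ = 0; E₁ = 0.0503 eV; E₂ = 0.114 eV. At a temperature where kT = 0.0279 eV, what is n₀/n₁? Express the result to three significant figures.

n₀/n₁ = exp[−(E₀−E₁)/kT] = exp(−(-0.0503 eV)/(0.0279 eV)) = exp(1.8029) = 6.07.

6.07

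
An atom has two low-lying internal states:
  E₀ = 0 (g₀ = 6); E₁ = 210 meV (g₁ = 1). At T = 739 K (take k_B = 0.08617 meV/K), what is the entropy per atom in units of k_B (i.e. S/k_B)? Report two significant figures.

k_BT = 0.08617 × 739 K = 63.68 meV.
Eᵢ/kT = 0, 3.298.
Z = Σ gᵢe^(−Eᵢ/kT) = 6·e^(−0) + 1·e^(−3.298) = 6.000 + 0.03696 = 6.037.
⟨E⟩ = Σ EᵢPᵢ = 1.286 meV.
S/k_B = ln Z + ⟨E⟩/kT = ln(6.037) + 1.286/63.68 = 1.798 + 0.02019 = 1.8.

1.8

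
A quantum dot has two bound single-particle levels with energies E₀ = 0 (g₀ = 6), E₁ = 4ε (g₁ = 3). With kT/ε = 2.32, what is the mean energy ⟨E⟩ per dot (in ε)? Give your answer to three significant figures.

Eᵢ/kT = 0, 1.7241.
Z = Σ gᵢe^(−Eᵢ/kT) = 6·e^(−0) + 3·e^(−1.7241) = 6.0000 + 0.53500 = 6.5350.
⟨E⟩ = Σ Eᵢ gᵢe^(−Eᵢ/kT) / Z = (0·6.0000 + 4·0.53500) / 6.5350 = 0.327 ε.

0.327 ε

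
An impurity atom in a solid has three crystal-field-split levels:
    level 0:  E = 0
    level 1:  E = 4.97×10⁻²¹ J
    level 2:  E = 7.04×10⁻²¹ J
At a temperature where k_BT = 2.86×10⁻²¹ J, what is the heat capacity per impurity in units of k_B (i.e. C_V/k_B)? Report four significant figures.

Eᵢ/kT = 0, 1.73776, 2.46154.
Z = Σ e^(−Eᵢ/kT) = e^(−0) + e^(−1.73776) + e^(−2.46154) = 1.00000 + 0.175914 + 0.0853035 = 1.26122.
⟨E⟩ = 1.16937, ⟨E²⟩ = 6.79740.
C_V/k_B = (⟨E²⟩ − ⟨E⟩²)/(kT)² = (6.79740 − 1.36743)/8.17960 = 0.6638.

0.6638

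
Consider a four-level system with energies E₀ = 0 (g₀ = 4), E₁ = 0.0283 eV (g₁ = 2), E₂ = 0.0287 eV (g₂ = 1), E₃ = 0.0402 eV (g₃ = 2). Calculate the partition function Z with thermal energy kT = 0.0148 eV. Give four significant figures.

Z = 4.572

Eᵢ/kT = 0, 1.91216, 1.93919, 2.71622.
Z = Σ gᵢe^(−Eᵢ/kT) = 4·e^(−0) + 2·e^(−1.91216) + 1·e^(−1.93919) + 2·e^(−2.71622) = 4.00000 + 0.295522 + 0.143820 + 0.132248 = 4.57159.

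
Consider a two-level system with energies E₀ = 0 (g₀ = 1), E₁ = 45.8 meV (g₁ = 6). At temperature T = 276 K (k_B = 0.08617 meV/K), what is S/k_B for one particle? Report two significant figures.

k_BT = 0.08617 × 276 K = 23.78 meV.
Eᵢ/kT = 0, 1.926.
Z = Σ gᵢe^(−Eᵢ/kT) = 1·e^(−0) + 6·e^(−1.926) = 1.000 + 0.8744 = 1.874.
⟨E⟩ = Σ EᵢPᵢ = 21.37 meV.
S/k_B = ln Z + ⟨E⟩/kT = ln(1.874) + 21.37/23.78 = 0.6281 + 0.8987 = 1.5.

1.5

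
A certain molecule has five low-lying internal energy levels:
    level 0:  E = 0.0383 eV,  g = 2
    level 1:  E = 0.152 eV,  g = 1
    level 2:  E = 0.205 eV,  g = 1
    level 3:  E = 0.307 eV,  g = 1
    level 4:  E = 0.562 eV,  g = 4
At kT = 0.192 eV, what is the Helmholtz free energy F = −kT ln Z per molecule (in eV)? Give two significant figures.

-0.20 eV

Eᵢ/kT = 0.1995, 0.7917, 1.068, 1.599, 2.927.
Z = Σ gᵢe^(−Eᵢ/kT) = 2·e^(−0.1995) + 1·e^(−0.7917) + 1·e^(−1.068) + 1·e^(−1.599) + 4·e^(−2.927) = 1.638 + 0.4531 + 0.3437 + 0.2021 + 0.2142 = 2.851.
F = −kT ln Z = −0.192 × ln(2.851) = −0.192 × 1.048 = -0.20 eV.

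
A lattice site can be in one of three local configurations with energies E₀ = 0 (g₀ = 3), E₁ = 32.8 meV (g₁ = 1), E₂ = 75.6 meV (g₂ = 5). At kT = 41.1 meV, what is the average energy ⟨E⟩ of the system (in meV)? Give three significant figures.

17.6 meV

Eᵢ/kT = 0, 0.79805, 1.8394.
Z = Σ gᵢe^(−Eᵢ/kT) = 3·e^(−0) + 1·e^(−0.79805) + 5·e^(−1.8394) = 3.0000 + 0.45021 + 0.79456 = 4.2448.
⟨E⟩ = Σ Eᵢ gᵢe^(−Eᵢ/kT) / Z = (0·3.0000 + 32.8·0.45021 + 75.6·0.79456) / 4.2448 = 17.6 meV.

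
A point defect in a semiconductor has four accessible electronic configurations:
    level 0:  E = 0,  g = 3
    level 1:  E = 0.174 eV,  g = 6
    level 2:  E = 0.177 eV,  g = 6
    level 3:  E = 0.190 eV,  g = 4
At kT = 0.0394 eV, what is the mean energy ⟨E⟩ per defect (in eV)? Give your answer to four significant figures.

0.009652 eV

Eᵢ/kT = 0, 4.41624, 4.49239, 4.82234.
Z = Σ gᵢe^(−Eᵢ/kT) = 3·e^(−0) + 6·e^(−4.41624) + 6·e^(−4.49239) + 4·e^(−4.82234) = 3.00000 + 0.0724774 + 0.0671632 + 0.0321917 = 3.17183.
⟨E⟩ = Σ Eᵢ gᵢe^(−Eᵢ/kT) / Z = (0·3.00000 + 0.174·0.0724774 + 0.177·0.0671632 + 0.190·0.0321917) / 3.17183 = 0.009652 eV.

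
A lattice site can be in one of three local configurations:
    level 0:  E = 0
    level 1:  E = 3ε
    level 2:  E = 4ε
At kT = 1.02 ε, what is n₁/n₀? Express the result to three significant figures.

0.0528

n₁/n₀ = exp[−(E₁−E₀)/kT] = exp(−(3ε)/(1.02ε)) = exp(-2.9412) = 0.0528.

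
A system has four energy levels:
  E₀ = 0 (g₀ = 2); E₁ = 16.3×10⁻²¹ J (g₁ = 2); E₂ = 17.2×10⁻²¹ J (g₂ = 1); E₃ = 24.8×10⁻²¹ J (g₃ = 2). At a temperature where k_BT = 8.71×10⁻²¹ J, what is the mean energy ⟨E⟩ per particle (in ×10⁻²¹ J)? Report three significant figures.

Eᵢ/kT = 0, 1.8714, 1.9747, 2.8473.
Z = Σ gᵢe^(−Eᵢ/kT) = 2·e^(−0) + 2·e^(−1.8714) + 1·e^(−1.9747) + 2·e^(−2.8473) = 2.0000 + 0.30782 + 0.13880 + 0.11600 = 2.5626.
⟨E⟩ = Σ Eᵢ gᵢe^(−Eᵢ/kT) / Z = (0·2.0000 + 16.3·0.30782 + 17.2·0.13880 + 24.8·0.11600) / 2.5626 = 4.01 ×10⁻²¹ J.

4.01 ×10⁻²¹ J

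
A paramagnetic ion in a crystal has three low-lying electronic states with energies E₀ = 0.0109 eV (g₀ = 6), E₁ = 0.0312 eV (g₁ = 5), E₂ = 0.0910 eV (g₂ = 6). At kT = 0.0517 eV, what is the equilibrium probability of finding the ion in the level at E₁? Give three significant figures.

0.317

Eᵢ/kT = 0.21083, 0.60348, 1.7602.
Z = Σ gᵢe^(−Eᵢ/kT) = 6·e^(−0.21083) + 5·e^(−0.60348) + 6·e^(−1.7602) = 4.8595 + 2.7345 + 1.0321 = 8.6261.
P₁ = g₁ e^(−E₁/kT) / Z = 2.7345/8.6261 = 0.317.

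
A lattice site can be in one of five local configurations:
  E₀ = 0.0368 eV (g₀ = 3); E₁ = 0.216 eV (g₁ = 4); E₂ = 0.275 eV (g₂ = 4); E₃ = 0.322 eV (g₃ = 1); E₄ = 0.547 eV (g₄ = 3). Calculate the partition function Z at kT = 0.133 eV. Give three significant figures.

Eᵢ/kT = 0.27669, 1.6241, 2.0677, 2.4211, 4.1128.
Z = Σ gᵢe^(−Eᵢ/kT) = 3·e^(−0.27669) + 4·e^(−1.6241) + 4·e^(−2.0677) + 1·e^(−2.4211) + 3·e^(−4.1128) = 2.2749 + 0.78836 + 0.50591 + 0.088824 + 0.049086 = 3.7071.

Z = 3.71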